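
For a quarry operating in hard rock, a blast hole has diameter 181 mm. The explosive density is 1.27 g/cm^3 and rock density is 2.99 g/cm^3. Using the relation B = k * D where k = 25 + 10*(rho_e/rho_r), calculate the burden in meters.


First, compute k:
rho_e / rho_r = 1.27 / 2.99 = 0.4247491639
k = 25 + 10 * 0.4247491639 = 29.24749164
Then, compute burden:
B = k * D / 1000 = 29.24749164 * 181 / 1000
= 5293.795987 / 1000
= 5.2938 m

5.2938 m


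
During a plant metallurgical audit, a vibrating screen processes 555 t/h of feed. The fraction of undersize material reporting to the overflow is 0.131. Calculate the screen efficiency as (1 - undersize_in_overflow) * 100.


Screen efficiency = (1 - fraction of undersize in overflow) * 100
= (1 - 0.131) * 100
= 0.869 * 100
= 86.9%

86.9%


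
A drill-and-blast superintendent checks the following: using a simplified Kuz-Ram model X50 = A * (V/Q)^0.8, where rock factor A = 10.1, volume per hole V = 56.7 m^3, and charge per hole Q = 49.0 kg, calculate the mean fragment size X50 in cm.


Compute V/Q:
V/Q = 56.7 / 49.0 = 1.157142857
Raise to the power 0.8:
(V/Q)^0.8 = 1.157142857^0.8 = 1.123853191
Multiply by A:
X50 = 10.1 * 1.123853191
= 11.3509 cm

11.3509 cm


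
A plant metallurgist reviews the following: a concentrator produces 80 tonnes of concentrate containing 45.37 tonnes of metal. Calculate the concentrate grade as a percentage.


56.7125%

Grade = (metal in concentrate / concentrate mass) * 100
= (45.37 / 80) * 100
= 0.567125 * 100
= 56.7125%


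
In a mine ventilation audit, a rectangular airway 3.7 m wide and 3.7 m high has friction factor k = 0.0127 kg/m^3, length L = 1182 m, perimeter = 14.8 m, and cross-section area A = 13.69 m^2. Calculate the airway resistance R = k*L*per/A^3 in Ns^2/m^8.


0.0866 Ns^2/m^8

Compute the numerator:
k * L * per = 0.0127 * 1182 * 14.8
= 222.16872
Compute the denominator:
A^3 = 13.69^3 = 2565.726409
Resistance:
R = 222.16872 / 2565.726409
= 0.0866 Ns^2/m^8


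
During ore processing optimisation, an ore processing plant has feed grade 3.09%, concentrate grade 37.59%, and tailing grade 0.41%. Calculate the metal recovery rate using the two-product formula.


Using the two-product formula:
R = 100 * c * (f - t) / (f * (c - t))
Numerator = 100 * 37.59 * (3.09 - 0.41)
= 100 * 37.59 * 2.68
= 10074.12
Denominator = 3.09 * (37.59 - 0.41)
= 3.09 * 37.18
= 114.8862
R = 10074.12 / 114.8862
= 87.6878%

87.6878%


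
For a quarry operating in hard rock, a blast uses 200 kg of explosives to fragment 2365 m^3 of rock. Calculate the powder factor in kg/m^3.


0.0846 kg/m^3

Powder factor = explosive mass / rock volume
= 200 / 2365
= 0.0846 kg/m^3


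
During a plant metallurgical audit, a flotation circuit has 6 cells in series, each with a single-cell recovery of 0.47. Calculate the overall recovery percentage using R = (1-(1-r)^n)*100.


97.7836%

Complement of single-cell recovery:
1 - r = 1 - 0.47 = 0.53
Raise to power n:
(1 - r)^6 = 0.53^6 = 0.02216436113
Overall recovery:
R = (1 - 0.02216436113) * 100
= 97.7836%


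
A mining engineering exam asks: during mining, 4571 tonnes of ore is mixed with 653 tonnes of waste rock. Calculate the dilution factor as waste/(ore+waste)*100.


12.5%

Total material = ore + waste
= 4571 + 653 = 5224 tonnes
Dilution = waste / total * 100
= 653 / 5224 * 100
= 0.125 * 100
= 12.5%


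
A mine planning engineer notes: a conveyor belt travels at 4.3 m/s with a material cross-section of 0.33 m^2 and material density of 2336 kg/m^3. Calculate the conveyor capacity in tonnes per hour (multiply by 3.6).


Volumetric flow = speed * area
= 4.3 * 0.33 = 1.419 m^3/s
Mass flow = volumetric * density
= 1.419 * 2336 = 3314.784 kg/s
Convert to t/h: multiply by 3.6
Capacity = 3314.784 * 3.6
= 11933.2224 t/h

11933.2224 t/h


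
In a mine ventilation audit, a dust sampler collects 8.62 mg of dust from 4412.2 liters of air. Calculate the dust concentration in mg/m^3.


1.9537 mg/m^3

Convert liters to m^3: 1 m^3 = 1000 L
Concentration = mass / volume * 1000
= 8.62 / 4412.2 * 1000
= 0.001953673904 * 1000
= 1.9537 mg/m^3


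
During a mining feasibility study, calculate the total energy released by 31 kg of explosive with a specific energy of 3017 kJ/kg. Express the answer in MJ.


93.527 MJ

Energy = mass * specific_energy / 1000
= 31 * 3017 / 1000
= 93527 / 1000
= 93.527 MJ


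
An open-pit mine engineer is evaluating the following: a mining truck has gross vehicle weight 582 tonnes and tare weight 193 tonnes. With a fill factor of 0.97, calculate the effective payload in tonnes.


Maximum payload = gross - tare
= 582 - 193 = 389 tonnes
Effective payload = max payload * fill factor
= 389 * 0.97
= 377.33 tonnes

377.33 tonnes


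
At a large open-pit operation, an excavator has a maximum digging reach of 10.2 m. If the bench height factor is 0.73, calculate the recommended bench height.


7.446 m

Bench height = reach * factor
= 10.2 * 0.73
= 7.446 m


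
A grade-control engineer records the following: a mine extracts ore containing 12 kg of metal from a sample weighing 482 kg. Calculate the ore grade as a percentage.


Ore grade = (metal mass / ore mass) * 100
= (12 / 482) * 100
= 0.02489626556 * 100
= 2.4896%

2.4896%


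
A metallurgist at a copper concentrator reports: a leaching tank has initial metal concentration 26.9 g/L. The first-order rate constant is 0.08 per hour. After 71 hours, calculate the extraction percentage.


99.6586%

Compute the exponent:
-k * t = -0.08 * 71 = -5.68
Remaining concentration:
C = 26.9 * exp(-5.68)
= 26.9 * 0.003413558443
= 0.09182472213 g/L
Extracted = 26.9 - 0.09182472213 = 26.80817528 g/L
Extraction % = 26.80817528 / 26.9 * 100
= 99.6586%


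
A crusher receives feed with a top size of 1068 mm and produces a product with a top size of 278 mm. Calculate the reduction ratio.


3.8417

Reduction ratio = feed size / product size
= 1068 / 278
= 3.8417


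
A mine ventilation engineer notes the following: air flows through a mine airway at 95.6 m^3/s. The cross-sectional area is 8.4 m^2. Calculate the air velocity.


Velocity = flow rate / cross-sectional area
= 95.6 / 8.4
= 11.381 m/s

11.381 m/s


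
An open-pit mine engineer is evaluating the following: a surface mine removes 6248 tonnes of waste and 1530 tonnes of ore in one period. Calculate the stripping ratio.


Stripping ratio = waste tonnage / ore tonnage
= 6248 / 1530
= 4.0837

4.0837


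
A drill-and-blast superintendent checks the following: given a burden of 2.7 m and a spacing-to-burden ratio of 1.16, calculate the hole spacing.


3.132 m

Spacing = burden * ratio
= 2.7 * 1.16
= 3.132 m


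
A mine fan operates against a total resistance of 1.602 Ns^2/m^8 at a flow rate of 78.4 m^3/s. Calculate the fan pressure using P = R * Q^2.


Compute Q^2:
Q^2 = 78.4^2 = 6146.56
Compute pressure:
P = R * Q^2 = 1.602 * 6146.56
= 9846.7891 Pa

9846.7891 Pa


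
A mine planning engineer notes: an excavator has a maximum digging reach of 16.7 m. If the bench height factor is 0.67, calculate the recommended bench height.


Bench height = reach * factor
= 16.7 * 0.67
= 11.189 m

11.189 m


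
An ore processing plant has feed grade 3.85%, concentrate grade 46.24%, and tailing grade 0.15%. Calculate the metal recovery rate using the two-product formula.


96.4167%

Using the two-product formula:
R = 100 * c * (f - t) / (f * (c - t))
Numerator = 100 * 46.24 * (3.85 - 0.15)
= 100 * 46.24 * 3.7
= 17108.8
Denominator = 3.85 * (46.24 - 0.15)
= 3.85 * 46.09
= 177.4465
R = 17108.8 / 177.4465
= 96.4167%


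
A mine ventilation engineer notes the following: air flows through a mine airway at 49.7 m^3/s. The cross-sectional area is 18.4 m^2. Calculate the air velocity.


2.7011 m/s

Velocity = flow rate / cross-sectional area
= 49.7 / 18.4
= 2.7011 m/s


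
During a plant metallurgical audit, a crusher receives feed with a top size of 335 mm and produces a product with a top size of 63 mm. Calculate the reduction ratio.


Reduction ratio = feed size / product size
= 335 / 63
= 5.3175

5.3175


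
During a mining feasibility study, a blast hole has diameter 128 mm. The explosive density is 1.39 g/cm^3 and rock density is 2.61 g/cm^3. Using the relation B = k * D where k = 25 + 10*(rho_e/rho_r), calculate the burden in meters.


First, compute k:
rho_e / rho_r = 1.39 / 2.61 = 0.5325670498
k = 25 + 10 * 0.5325670498 = 30.3256705
Then, compute burden:
B = k * D / 1000 = 30.3256705 * 128 / 1000
= 3881.685824 / 1000
= 3.8817 m

3.8817 m


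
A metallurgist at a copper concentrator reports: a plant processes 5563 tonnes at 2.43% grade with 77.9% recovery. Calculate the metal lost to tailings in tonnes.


29.875 tonnes

Total metal in feed:
= 5563 * 2.43 / 100 = 135.1809 tonnes
Metal recovered:
= 135.1809 * 77.9 / 100 = 105.3059211 tonnes
Metal lost to tailings:
= 135.1809 - 105.3059211
= 29.875 tonnes


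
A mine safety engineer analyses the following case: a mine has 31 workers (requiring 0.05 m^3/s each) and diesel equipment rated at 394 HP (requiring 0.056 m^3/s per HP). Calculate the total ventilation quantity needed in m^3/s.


Airflow for workers:
Q_people = 31 * 0.05 = 1.55 m^3/s
Airflow for diesel equipment:
Q_diesel = 394 * 0.056 = 22.064 m^3/s
Total ventilation:
Q_total = 1.55 + 22.064
= 23.614 m^3/s

23.614 m^3/s


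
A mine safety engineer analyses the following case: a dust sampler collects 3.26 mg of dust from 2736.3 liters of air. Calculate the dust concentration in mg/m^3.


Convert liters to m^3: 1 m^3 = 1000 L
Concentration = mass / volume * 1000
= 3.26 / 2736.3 * 1000
= 0.001191389833 * 1000
= 1.1914 mg/m^3

1.1914 mg/m^3


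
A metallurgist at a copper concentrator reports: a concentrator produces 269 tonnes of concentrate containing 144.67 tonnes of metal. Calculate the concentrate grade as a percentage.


Grade = (metal in concentrate / concentrate mass) * 100
= (144.67 / 269) * 100
= 0.5378066914 * 100
= 53.7807%

53.7807%


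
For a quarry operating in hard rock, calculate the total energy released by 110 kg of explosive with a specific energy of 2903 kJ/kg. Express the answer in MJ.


Energy = mass * specific_energy / 1000
= 110 * 2903 / 1000
= 319330 / 1000
= 319.33 MJ

319.33 MJ


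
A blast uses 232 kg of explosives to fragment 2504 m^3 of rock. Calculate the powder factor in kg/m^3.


0.0927 kg/m^3

Powder factor = explosive mass / rock volume
= 232 / 2504
= 0.0927 kg/m^3


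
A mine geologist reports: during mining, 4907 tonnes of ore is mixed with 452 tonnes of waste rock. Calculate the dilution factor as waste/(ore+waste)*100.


8.4344%

Total material = ore + waste
= 4907 + 452 = 5359 tonnes
Dilution = waste / total * 100
= 452 / 5359 * 100
= 0.08434409405 * 100
= 8.4344%


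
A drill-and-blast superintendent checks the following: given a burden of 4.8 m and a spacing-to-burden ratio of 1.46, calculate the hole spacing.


Spacing = burden * ratio
= 4.8 * 1.46
= 7.008 m

7.008 m


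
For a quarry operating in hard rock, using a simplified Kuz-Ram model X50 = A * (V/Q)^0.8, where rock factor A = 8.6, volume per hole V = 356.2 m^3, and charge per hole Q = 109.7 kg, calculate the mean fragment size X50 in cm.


Compute V/Q:
V/Q = 356.2 / 109.7 = 3.247037375
Raise to the power 0.8:
(V/Q)^0.8 = 3.247037375^0.8 = 2.565605217
Multiply by A:
X50 = 8.6 * 2.565605217
= 22.0642 cm

22.0642 cm


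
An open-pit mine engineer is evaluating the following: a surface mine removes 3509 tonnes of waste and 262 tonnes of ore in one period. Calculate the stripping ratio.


Stripping ratio = waste tonnage / ore tonnage
= 3509 / 262
= 13.3931

13.3931


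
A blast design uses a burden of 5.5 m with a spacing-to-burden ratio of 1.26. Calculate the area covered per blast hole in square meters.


First, find the spacing:
Spacing = burden * ratio = 5.5 * 1.26
= 6.93 m
Then, calculate the area:
Area = burden * spacing = 5.5 * 6.93
= 38.115 m^2

38.115 m^2


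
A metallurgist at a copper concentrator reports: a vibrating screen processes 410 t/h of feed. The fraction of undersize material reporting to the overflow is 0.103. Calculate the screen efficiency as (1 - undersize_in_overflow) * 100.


Screen efficiency = (1 - fraction of undersize in overflow) * 100
= (1 - 0.103) * 100
= 0.897 * 100
= 89.7%

89.7%


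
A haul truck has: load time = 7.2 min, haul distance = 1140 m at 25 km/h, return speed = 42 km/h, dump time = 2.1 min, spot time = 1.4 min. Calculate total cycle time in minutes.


Convert haul speed to m/min: 25 * 1000/60 = 416.6666667 m/min
Haul time = 1140 / 416.6666667 = 2.736 min
Convert return speed to m/min: 42 * 1000/60 = 700 m/min
Return time = 1140 / 700 = 1.628571429 min
Total cycle time:
= 7.2 + 2.736 + 2.1 + 1.628571429 + 1.4
= 15.0646 min

15.0646 min


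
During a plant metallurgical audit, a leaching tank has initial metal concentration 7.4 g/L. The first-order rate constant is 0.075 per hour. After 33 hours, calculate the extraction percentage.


Compute the exponent:
-k * t = -0.075 * 33 = -2.475
Remaining concentration:
C = 7.4 * exp(-2.475)
= 7.4 * 0.08416299026
= 0.6228061279 g/L
Extracted = 7.4 - 0.6228061279 = 6.777193872 g/L
Extraction % = 6.777193872 / 7.4 * 100
= 91.5837%

91.5837%


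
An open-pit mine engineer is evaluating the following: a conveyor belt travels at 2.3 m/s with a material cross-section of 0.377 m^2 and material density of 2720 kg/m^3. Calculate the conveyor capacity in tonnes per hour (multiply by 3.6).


8490.6432 t/h

Volumetric flow = speed * area
= 2.3 * 0.377 = 0.8671 m^3/s
Mass flow = volumetric * density
= 0.8671 * 2720 = 2358.512 kg/s
Convert to t/h: multiply by 3.6
Capacity = 2358.512 * 3.6
= 8490.6432 t/h


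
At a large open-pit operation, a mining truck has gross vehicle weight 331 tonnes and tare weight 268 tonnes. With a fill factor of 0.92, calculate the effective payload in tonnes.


57.96 tonnes

Maximum payload = gross - tare
= 331 - 268 = 63 tonnes
Effective payload = max payload * fill factor
= 63 * 0.92
= 57.96 tonnes


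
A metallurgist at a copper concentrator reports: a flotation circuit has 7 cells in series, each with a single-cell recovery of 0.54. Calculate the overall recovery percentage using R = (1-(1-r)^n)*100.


99.5642%

Complement of single-cell recovery:
1 - r = 1 - 0.54 = 0.46
Raise to power n:
(1 - r)^7 = 0.46^7 = 0.004358176572
Overall recovery:
R = (1 - 0.004358176572) * 100
= 99.5642%


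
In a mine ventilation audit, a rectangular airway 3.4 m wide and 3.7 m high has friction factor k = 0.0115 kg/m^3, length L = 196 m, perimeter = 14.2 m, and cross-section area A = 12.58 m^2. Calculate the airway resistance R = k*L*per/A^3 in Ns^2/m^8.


Compute the numerator:
k * L * per = 0.0115 * 196 * 14.2
= 32.0068
Compute the denominator:
A^3 = 12.58^3 = 1990.865512
Resistance:
R = 32.0068 / 1990.865512
= 0.0161 Ns^2/m^8

0.0161 Ns^2/m^8


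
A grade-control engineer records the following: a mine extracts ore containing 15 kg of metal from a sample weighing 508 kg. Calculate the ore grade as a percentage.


2.9528%

Ore grade = (metal mass / ore mass) * 100
= (15 / 508) * 100
= 0.02952755906 * 100
= 2.9528%


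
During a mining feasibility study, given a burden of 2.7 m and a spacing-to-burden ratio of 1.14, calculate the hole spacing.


3.078 m

Spacing = burden * ratio
= 2.7 * 1.14
= 3.078 m


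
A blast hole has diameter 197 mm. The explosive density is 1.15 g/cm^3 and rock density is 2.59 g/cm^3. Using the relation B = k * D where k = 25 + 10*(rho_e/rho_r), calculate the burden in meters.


First, compute k:
rho_e / rho_r = 1.15 / 2.59 = 0.444015444
k = 25 + 10 * 0.444015444 = 29.44015444
Then, compute burden:
B = k * D / 1000 = 29.44015444 * 197 / 1000
= 5799.710425 / 1000
= 5.7997 m

5.7997 m


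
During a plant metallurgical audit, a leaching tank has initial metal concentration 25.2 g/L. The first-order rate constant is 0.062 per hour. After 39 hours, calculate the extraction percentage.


Compute the exponent:
-k * t = -0.062 * 39 = -2.418
Remaining concentration:
C = 25.2 * exp(-2.418)
= 25.2 * 0.08909963866
= 2.245310894 g/L
Extracted = 25.2 - 2.245310894 = 22.95468911 g/L
Extraction % = 22.95468911 / 25.2 * 100
= 91.09%

91.09%


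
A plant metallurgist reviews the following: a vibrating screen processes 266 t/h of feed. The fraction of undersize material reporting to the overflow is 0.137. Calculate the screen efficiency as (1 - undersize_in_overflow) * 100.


Screen efficiency = (1 - fraction of undersize in overflow) * 100
= (1 - 0.137) * 100
= 0.863 * 100
= 86.3%

86.3%


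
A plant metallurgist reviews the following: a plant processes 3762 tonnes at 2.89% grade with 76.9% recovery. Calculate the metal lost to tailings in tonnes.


25.1147 tonnes

Total metal in feed:
= 3762 * 2.89 / 100 = 108.7218 tonnes
Metal recovered:
= 108.7218 * 76.9 / 100 = 83.6070642 tonnes
Metal lost to tailings:
= 108.7218 - 83.6070642
= 25.1147 tonnes


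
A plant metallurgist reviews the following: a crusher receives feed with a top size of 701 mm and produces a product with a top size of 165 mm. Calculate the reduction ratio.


4.2485

Reduction ratio = feed size / product size
= 701 / 165
= 4.2485


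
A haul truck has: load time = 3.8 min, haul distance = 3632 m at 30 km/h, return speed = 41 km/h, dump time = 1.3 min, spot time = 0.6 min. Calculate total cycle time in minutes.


Convert haul speed to m/min: 30 * 1000/60 = 500 m/min
Haul time = 3632 / 500 = 7.264 min
Convert return speed to m/min: 41 * 1000/60 = 683.3333333 m/min
Return time = 3632 / 683.3333333 = 5.315121951 min
Total cycle time:
= 3.8 + 7.264 + 1.3 + 5.315121951 + 0.6
= 18.2791 min

18.2791 min


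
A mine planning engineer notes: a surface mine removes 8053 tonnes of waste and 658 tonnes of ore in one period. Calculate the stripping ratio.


Stripping ratio = waste tonnage / ore tonnage
= 8053 / 658
= 12.2386

12.2386


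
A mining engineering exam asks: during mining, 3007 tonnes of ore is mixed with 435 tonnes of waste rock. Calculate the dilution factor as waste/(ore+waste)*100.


Total material = ore + waste
= 3007 + 435 = 3442 tonnes
Dilution = waste / total * 100
= 435 / 3442 * 100
= 0.1263800116 * 100
= 12.638%

12.638%


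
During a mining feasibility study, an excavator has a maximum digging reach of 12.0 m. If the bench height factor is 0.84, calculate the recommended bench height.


10.08 m

Bench height = reach * factor
= 12.0 * 0.84
= 10.08 m


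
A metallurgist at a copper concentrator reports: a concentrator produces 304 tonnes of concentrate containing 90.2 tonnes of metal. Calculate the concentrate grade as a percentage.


29.6711%

Grade = (metal in concentrate / concentrate mass) * 100
= (90.2 / 304) * 100
= 0.2967105263 * 100
= 29.6711%


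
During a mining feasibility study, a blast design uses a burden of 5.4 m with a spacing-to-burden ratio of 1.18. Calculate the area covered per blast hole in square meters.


First, find the spacing:
Spacing = burden * ratio = 5.4 * 1.18
= 6.372 m
Then, calculate the area:
Area = burden * spacing = 5.4 * 6.372
= 34.4088 m^2

34.4088 m^2


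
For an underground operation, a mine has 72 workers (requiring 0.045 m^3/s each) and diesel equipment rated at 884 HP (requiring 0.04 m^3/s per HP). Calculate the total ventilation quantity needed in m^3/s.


Airflow for workers:
Q_people = 72 * 0.045 = 3.24 m^3/s
Airflow for diesel equipment:
Q_diesel = 884 * 0.04 = 35.36 m^3/s
Total ventilation:
Q_total = 3.24 + 35.36
= 38.6 m^3/s

38.6 m^3/s


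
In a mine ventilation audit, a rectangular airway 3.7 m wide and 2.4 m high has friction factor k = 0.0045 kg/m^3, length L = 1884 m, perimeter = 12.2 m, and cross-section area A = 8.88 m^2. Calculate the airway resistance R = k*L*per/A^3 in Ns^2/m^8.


0.1477 Ns^2/m^8

Compute the numerator:
k * L * per = 0.0045 * 1884 * 12.2
= 103.4316
Compute the denominator:
A^3 = 8.88^3 = 700.227072
Resistance:
R = 103.4316 / 700.227072
= 0.1477 Ns^2/m^8


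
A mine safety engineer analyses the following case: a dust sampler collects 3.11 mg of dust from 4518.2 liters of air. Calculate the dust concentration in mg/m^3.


Convert liters to m^3: 1 m^3 = 1000 L
Concentration = mass / volume * 1000
= 3.11 / 4518.2 * 1000
= 0.00068832721 * 1000
= 0.6883 mg/m^3

0.6883 mg/m^3


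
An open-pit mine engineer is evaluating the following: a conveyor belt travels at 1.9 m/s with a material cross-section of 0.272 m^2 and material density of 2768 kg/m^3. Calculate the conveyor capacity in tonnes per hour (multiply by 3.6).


5149.8086 t/h

Volumetric flow = speed * area
= 1.9 * 0.272 = 0.5168 m^3/s
Mass flow = volumetric * density
= 0.5168 * 2768 = 1430.5024 kg/s
Convert to t/h: multiply by 3.6
Capacity = 1430.5024 * 3.6
= 5149.8086 t/h


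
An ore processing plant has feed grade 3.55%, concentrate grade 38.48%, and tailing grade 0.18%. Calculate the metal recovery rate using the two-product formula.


Using the two-product formula:
R = 100 * c * (f - t) / (f * (c - t))
Numerator = 100 * 38.48 * (3.55 - 0.18)
= 100 * 38.48 * 3.37
= 12967.76
Denominator = 3.55 * (38.48 - 0.18)
= 3.55 * 38.3
= 135.965
R = 12967.76 / 135.965
= 95.3757%

95.3757%


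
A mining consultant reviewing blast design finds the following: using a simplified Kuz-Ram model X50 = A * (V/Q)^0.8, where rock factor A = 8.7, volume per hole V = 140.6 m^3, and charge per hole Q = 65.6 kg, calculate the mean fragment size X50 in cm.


Compute V/Q:
V/Q = 140.6 / 65.6 = 2.143292683
Raise to the power 0.8:
(V/Q)^0.8 = 2.143292683^0.8 = 1.840200672
Multiply by A:
X50 = 8.7 * 1.840200672
= 16.0097 cm

16.0097 cm


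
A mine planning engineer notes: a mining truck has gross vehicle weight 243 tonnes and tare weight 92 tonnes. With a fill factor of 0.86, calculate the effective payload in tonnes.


Maximum payload = gross - tare
= 243 - 92 = 151 tonnes
Effective payload = max payload * fill factor
= 151 * 0.86
= 129.86 tonnes

129.86 tonnes


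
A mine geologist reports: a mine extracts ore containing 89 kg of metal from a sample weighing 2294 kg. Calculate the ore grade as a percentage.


Ore grade = (metal mass / ore mass) * 100
= (89 / 2294) * 100
= 0.03879686138 * 100
= 3.8797%

3.8797%


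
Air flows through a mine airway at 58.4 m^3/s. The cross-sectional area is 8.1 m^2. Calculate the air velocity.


7.2099 m/s

Velocity = flow rate / cross-sectional area
= 58.4 / 8.1
= 7.2099 m/s


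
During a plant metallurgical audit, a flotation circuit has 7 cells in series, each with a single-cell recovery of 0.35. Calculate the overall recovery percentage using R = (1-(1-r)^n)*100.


95.0978%

Complement of single-cell recovery:
1 - r = 1 - 0.35 = 0.65
Raise to power n:
(1 - r)^7 = 0.65^7 = 0.04902227891
Overall recovery:
R = (1 - 0.04902227891) * 100
= 95.0978%


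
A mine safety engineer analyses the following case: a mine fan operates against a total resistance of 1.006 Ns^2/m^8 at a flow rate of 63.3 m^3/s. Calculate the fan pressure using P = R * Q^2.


4030.9313 Pa

Compute Q^2:
Q^2 = 63.3^2 = 4006.89
Compute pressure:
P = R * Q^2 = 1.006 * 4006.89
= 4030.9313 Pa


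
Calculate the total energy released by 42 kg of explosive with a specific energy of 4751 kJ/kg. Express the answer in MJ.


199.542 MJ

Energy = mass * specific_energy / 1000
= 42 * 4751 / 1000
= 199542 / 1000
= 199.542 MJ


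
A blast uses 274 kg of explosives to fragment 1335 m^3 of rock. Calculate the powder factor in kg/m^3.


0.2052 kg/m^3

Powder factor = explosive mass / rock volume
= 274 / 1335
= 0.2052 kg/m^3


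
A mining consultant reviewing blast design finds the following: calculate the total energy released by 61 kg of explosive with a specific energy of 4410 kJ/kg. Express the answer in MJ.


269.01 MJ

Energy = mass * specific_energy / 1000
= 61 * 4410 / 1000
= 269010 / 1000
= 269.01 MJ


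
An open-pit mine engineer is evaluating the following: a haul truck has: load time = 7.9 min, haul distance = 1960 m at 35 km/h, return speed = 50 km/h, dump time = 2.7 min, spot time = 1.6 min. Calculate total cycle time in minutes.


Convert haul speed to m/min: 35 * 1000/60 = 583.3333333 m/min
Haul time = 1960 / 583.3333333 = 3.36 min
Convert return speed to m/min: 50 * 1000/60 = 833.3333333 m/min
Return time = 1960 / 833.3333333 = 2.352 min
Total cycle time:
= 7.9 + 3.36 + 2.7 + 2.352 + 1.6
= 17.912 min

17.912 min


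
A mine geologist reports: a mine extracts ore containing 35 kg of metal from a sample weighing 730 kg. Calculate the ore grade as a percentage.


4.7945%

Ore grade = (metal mass / ore mass) * 100
= (35 / 730) * 100
= 0.04794520548 * 100
= 4.7945%


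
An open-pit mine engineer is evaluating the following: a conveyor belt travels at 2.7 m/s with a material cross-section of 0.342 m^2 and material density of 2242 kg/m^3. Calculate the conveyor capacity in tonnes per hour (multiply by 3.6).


7452.9461 t/h

Volumetric flow = speed * area
= 2.7 * 0.342 = 0.9234 m^3/s
Mass flow = volumetric * density
= 0.9234 * 2242 = 2070.2628 kg/s
Convert to t/h: multiply by 3.6
Capacity = 2070.2628 * 3.6
= 7452.9461 t/h


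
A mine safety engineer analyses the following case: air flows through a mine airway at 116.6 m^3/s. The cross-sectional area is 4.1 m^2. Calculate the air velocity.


28.439 m/s

Velocity = flow rate / cross-sectional area
= 116.6 / 4.1
= 28.439 m/s


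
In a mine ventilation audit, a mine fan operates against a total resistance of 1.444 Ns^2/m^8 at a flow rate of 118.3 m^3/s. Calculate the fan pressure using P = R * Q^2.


20208.6212 Pa

Compute Q^2:
Q^2 = 118.3^2 = 13994.89
Compute pressure:
P = R * Q^2 = 1.444 * 13994.89
= 20208.6212 Pa


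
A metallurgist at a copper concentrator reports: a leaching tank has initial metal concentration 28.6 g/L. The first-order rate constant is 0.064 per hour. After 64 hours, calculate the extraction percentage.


98.3361%

Compute the exponent:
-k * t = -0.064 * 64 = -4.096
Remaining concentration:
C = 28.6 * exp(-4.096)
= 28.6 * 0.01663909886
= 0.4758782274 g/L
Extracted = 28.6 - 0.4758782274 = 28.12412177 g/L
Extraction % = 28.12412177 / 28.6 * 100
= 98.3361%


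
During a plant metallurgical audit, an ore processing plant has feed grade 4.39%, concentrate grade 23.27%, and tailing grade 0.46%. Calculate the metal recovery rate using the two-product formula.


Using the two-product formula:
R = 100 * c * (f - t) / (f * (c - t))
Numerator = 100 * 23.27 * (4.39 - 0.46)
= 100 * 23.27 * 3.93
= 9145.11
Denominator = 4.39 * (23.27 - 0.46)
= 4.39 * 22.81
= 100.1359
R = 9145.11 / 100.1359
= 91.327%

91.327%


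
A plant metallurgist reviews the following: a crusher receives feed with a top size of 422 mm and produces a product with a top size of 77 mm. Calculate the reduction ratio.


Reduction ratio = feed size / product size
= 422 / 77
= 5.4805

5.4805


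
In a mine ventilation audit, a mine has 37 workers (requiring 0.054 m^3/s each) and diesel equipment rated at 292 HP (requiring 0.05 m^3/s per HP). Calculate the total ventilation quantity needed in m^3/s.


16.598 m^3/s

Airflow for workers:
Q_people = 37 * 0.054 = 1.998 m^3/s
Airflow for diesel equipment:
Q_diesel = 292 * 0.05 = 14.6 m^3/s
Total ventilation:
Q_total = 1.998 + 14.6
= 16.598 m^3/s


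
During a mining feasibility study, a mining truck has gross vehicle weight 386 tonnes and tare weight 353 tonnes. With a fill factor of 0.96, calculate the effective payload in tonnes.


Maximum payload = gross - tare
= 386 - 353 = 33 tonnes
Effective payload = max payload * fill factor
= 33 * 0.96
= 31.68 tonnes

31.68 tonnes


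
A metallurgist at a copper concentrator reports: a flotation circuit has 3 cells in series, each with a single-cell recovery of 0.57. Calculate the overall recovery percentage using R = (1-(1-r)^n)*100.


Complement of single-cell recovery:
1 - r = 1 - 0.57 = 0.43
Raise to power n:
(1 - r)^3 = 0.43^3 = 0.079507
Overall recovery:
R = (1 - 0.079507) * 100
= 92.0493%

92.0493%


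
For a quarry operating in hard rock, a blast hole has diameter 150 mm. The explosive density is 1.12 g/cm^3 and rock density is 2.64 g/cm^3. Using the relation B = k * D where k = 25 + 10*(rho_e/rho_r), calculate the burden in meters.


First, compute k:
rho_e / rho_r = 1.12 / 2.64 = 0.4242424242
k = 25 + 10 * 0.4242424242 = 29.24242424
Then, compute burden:
B = k * D / 1000 = 29.24242424 * 150 / 1000
= 4386.363636 / 1000
= 4.3864 m

4.3864 m


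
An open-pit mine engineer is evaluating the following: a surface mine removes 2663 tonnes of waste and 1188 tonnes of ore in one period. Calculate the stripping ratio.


Stripping ratio = waste tonnage / ore tonnage
= 2663 / 1188
= 2.2416

2.2416


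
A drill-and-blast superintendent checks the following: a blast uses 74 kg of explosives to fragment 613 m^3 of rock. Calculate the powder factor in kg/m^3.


0.1207 kg/m^3

Powder factor = explosive mass / rock volume
= 74 / 613
= 0.1207 kg/m^3


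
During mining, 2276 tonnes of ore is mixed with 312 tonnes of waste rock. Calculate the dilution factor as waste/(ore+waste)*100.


12.0556%

Total material = ore + waste
= 2276 + 312 = 2588 tonnes
Dilution = waste / total * 100
= 312 / 2588 * 100
= 0.1205564142 * 100
= 12.0556%


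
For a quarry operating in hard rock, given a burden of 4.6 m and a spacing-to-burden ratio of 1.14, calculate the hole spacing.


5.244 m

Spacing = burden * ratio
= 4.6 * 1.14
= 5.244 m


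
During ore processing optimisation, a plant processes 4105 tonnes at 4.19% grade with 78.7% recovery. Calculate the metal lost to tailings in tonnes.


36.6359 tonnes

Total metal in feed:
= 4105 * 4.19 / 100 = 171.9995 tonnes
Metal recovered:
= 171.9995 * 78.7 / 100 = 135.3636065 tonnes
Metal lost to tailings:
= 171.9995 - 135.3636065
= 36.6359 tonnes


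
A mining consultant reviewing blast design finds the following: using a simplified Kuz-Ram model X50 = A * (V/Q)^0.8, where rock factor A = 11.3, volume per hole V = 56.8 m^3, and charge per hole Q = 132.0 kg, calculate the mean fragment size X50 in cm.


5.7557 cm

Compute V/Q:
V/Q = 56.8 / 132.0 = 0.4303030303
Raise to the power 0.8:
(V/Q)^0.8 = 0.4303030303^0.8 = 0.5093537684
Multiply by A:
X50 = 11.3 * 0.5093537684
= 5.7557 cm


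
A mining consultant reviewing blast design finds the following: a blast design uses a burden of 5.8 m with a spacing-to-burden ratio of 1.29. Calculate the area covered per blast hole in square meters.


43.3956 m^2

First, find the spacing:
Spacing = burden * ratio = 5.8 * 1.29
= 7.482 m
Then, calculate the area:
Area = burden * spacing = 5.8 * 7.482
= 43.3956 m^2


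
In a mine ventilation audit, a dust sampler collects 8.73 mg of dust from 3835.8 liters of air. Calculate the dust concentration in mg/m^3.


Convert liters to m^3: 1 m^3 = 1000 L
Concentration = mass / volume * 1000
= 8.73 / 3835.8 * 1000
= 0.002275926795 * 1000
= 2.2759 mg/m^3

2.2759 mg/m^3


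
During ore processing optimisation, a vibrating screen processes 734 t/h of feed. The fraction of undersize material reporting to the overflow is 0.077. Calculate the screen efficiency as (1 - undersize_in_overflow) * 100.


Screen efficiency = (1 - fraction of undersize in overflow) * 100
= (1 - 0.077) * 100
= 0.923 * 100
= 92.3%

92.3%


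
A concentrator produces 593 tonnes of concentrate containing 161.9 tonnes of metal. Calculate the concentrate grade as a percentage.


Grade = (metal in concentrate / concentrate mass) * 100
= (161.9 / 593) * 100
= 0.2730185497 * 100
= 27.3019%

27.3019%


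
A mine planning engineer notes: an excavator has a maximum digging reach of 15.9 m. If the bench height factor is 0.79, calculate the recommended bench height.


12.561 m

Bench height = reach * factor
= 15.9 * 0.79
= 12.561 m


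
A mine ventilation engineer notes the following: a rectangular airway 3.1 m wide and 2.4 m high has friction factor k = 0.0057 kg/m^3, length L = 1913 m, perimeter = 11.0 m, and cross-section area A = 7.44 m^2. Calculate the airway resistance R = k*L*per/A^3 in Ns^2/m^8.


Compute the numerator:
k * L * per = 0.0057 * 1913 * 11.0
= 119.9451
Compute the denominator:
A^3 = 7.44^3 = 411.830784
Resistance:
R = 119.9451 / 411.830784
= 0.2912 Ns^2/m^8

0.2912 Ns^2/m^8


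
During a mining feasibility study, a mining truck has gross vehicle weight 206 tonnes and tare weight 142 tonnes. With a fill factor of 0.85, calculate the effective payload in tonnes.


Maximum payload = gross - tare
= 206 - 142 = 64 tonnes
Effective payload = max payload * fill factor
= 64 * 0.85
= 54.4 tonnes

54.4 tonnes


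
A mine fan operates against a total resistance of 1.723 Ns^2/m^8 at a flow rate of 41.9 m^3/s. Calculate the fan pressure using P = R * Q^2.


Compute Q^2:
Q^2 = 41.9^2 = 1755.61
Compute pressure:
P = R * Q^2 = 1.723 * 1755.61
= 3024.916 Pa

3024.916 Pa


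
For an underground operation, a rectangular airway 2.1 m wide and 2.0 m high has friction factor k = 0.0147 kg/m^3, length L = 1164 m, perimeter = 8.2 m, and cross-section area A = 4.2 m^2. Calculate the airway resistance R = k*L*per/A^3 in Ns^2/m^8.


Compute the numerator:
k * L * per = 0.0147 * 1164 * 8.2
= 140.30856
Compute the denominator:
A^3 = 4.2^3 = 74.088
Resistance:
R = 140.30856 / 74.088
= 1.8938 Ns^2/m^8

1.8938 Ns^2/m^8


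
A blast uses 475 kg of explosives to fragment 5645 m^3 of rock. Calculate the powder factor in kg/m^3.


0.0841 kg/m^3

Powder factor = explosive mass / rock volume
= 475 / 5645
= 0.0841 kg/m^3


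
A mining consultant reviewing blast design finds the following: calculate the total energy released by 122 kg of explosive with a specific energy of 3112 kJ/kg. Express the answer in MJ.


379.664 MJ

Energy = mass * specific_energy / 1000
= 122 * 3112 / 1000
= 379664 / 1000
= 379.664 MJ


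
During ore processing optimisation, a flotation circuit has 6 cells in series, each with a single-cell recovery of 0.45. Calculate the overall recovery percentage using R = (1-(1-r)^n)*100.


Complement of single-cell recovery:
1 - r = 1 - 0.45 = 0.55
Raise to power n:
(1 - r)^6 = 0.55^6 = 0.02768064063
Overall recovery:
R = (1 - 0.02768064063) * 100
= 97.2319%

97.2319%


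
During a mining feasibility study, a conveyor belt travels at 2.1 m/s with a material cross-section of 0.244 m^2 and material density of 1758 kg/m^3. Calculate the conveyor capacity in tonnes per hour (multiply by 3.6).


3242.8771 t/h

Volumetric flow = speed * area
= 2.1 * 0.244 = 0.5124 m^3/s
Mass flow = volumetric * density
= 0.5124 * 1758 = 900.7992 kg/s
Convert to t/h: multiply by 3.6
Capacity = 900.7992 * 3.6
= 3242.8771 t/h


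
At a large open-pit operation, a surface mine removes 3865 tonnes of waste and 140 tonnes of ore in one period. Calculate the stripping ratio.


27.6071

Stripping ratio = waste tonnage / ore tonnage
= 3865 / 140
= 27.6071


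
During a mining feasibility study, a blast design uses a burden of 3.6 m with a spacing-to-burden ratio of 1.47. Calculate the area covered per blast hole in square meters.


First, find the spacing:
Spacing = burden * ratio = 3.6 * 1.47
= 5.292 m
Then, calculate the area:
Area = burden * spacing = 3.6 * 5.292
= 19.0512 m^2

19.0512 m^2


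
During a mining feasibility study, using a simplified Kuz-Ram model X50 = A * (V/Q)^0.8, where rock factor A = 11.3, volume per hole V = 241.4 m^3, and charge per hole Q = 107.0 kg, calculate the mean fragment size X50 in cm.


21.6651 cm

Compute V/Q:
V/Q = 241.4 / 107.0 = 2.256074766
Raise to the power 0.8:
(V/Q)^0.8 = 2.256074766^0.8 = 1.917267853
Multiply by A:
X50 = 11.3 * 1.917267853
= 21.6651 cm


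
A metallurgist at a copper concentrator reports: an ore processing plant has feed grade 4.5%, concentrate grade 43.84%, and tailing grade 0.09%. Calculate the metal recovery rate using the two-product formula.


98.2016%

Using the two-product formula:
R = 100 * c * (f - t) / (f * (c - t))
Numerator = 100 * 43.84 * (4.5 - 0.09)
= 100 * 43.84 * 4.41
= 19333.44
Denominator = 4.5 * (43.84 - 0.09)
= 4.5 * 43.75
= 196.875
R = 19333.44 / 196.875
= 98.2016%


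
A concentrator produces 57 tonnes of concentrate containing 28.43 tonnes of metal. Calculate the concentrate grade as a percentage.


49.8772%

Grade = (metal in concentrate / concentrate mass) * 100
= (28.43 / 57) * 100
= 0.4987719298 * 100
= 49.8772%


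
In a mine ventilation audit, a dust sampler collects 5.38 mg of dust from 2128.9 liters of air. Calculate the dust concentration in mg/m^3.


Convert liters to m^3: 1 m^3 = 1000 L
Concentration = mass / volume * 1000
= 5.38 / 2128.9 * 1000
= 0.002527126685 * 1000
= 2.5271 mg/m^3

2.5271 mg/m^3


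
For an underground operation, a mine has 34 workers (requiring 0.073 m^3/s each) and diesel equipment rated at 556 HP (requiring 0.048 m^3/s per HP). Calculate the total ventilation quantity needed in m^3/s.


29.17 m^3/s

Airflow for workers:
Q_people = 34 * 0.073 = 2.482 m^3/s
Airflow for diesel equipment:
Q_diesel = 556 * 0.048 = 26.688 m^3/s
Total ventilation:
Q_total = 2.482 + 26.688
= 29.17 m^3/s


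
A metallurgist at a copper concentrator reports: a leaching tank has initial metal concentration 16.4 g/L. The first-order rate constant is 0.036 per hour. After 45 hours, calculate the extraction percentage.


Compute the exponent:
-k * t = -0.036 * 45 = -1.62
Remaining concentration:
C = 16.4 * exp(-1.62)
= 16.4 * 0.1978986991
= 3.245538665 g/L
Extracted = 16.4 - 3.245538665 = 13.15446134 g/L
Extraction % = 13.15446134 / 16.4 * 100
= 80.2101%

80.2101%


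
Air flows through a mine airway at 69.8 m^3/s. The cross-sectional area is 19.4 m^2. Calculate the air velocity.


Velocity = flow rate / cross-sectional area
= 69.8 / 19.4
= 3.5979 m/s

3.5979 m/s


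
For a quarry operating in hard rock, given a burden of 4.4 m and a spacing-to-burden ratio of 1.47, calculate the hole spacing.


6.468 m

Spacing = burden * ratio
= 4.4 * 1.47
= 6.468 m


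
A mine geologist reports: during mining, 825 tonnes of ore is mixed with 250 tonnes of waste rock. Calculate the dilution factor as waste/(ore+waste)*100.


23.2558%

Total material = ore + waste
= 825 + 250 = 1075 tonnes
Dilution = waste / total * 100
= 250 / 1075 * 100
= 0.2325581395 * 100
= 23.2558%


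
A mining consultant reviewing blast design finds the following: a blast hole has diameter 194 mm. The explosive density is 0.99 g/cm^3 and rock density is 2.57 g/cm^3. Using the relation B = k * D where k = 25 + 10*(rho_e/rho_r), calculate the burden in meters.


5.5973 m

First, compute k:
rho_e / rho_r = 0.99 / 2.57 = 0.3852140078
k = 25 + 10 * 0.3852140078 = 28.85214008
Then, compute burden:
B = k * D / 1000 = 28.85214008 * 194 / 1000
= 5597.315175 / 1000
= 5.5973 m


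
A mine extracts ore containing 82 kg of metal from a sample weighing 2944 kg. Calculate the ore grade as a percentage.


2.7853%

Ore grade = (metal mass / ore mass) * 100
= (82 / 2944) * 100
= 0.02785326087 * 100
= 2.7853%


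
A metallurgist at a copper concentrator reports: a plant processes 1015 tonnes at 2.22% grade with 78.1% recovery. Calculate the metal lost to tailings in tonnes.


4.9347 tonnes

Total metal in feed:
= 1015 * 2.22 / 100 = 22.533 tonnes
Metal recovered:
= 22.533 * 78.1 / 100 = 17.598273 tonnes
Metal lost to tailings:
= 22.533 - 17.598273
= 4.9347 tonnes


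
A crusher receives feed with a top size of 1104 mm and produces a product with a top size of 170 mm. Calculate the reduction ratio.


6.4941

Reduction ratio = feed size / product size
= 1104 / 170
= 6.4941


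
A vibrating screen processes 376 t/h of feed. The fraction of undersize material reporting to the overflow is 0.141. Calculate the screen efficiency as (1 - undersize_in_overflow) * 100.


85.9%

Screen efficiency = (1 - fraction of undersize in overflow) * 100
= (1 - 0.141) * 100
= 0.859 * 100
= 85.9%
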